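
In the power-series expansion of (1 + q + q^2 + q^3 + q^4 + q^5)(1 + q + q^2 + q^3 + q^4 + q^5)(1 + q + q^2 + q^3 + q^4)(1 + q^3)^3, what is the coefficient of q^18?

38

(1 + q + q^2 + q^3 + q^4 + q^5) has coefficients 1,1,1,1,1,1 for degrees 0…5.
(1 + q + q^2 + q^3 + q^4 + q^5) has coefficients 1,1,1,1,1,1,0,0,0,0,0,0,0,0,0,0,0,0,0 for degrees 0…18.
Multiplying by (1 + q + q^2 + q^3 + q^4) gives running coefficients 1,2,3,4,5,5,4,3,2,1,0,0,0,0,0,0,0,0,0 for degrees 0…18.
Finally multiplying by (1 + q^3)^3, the product of all factors after the first has coefficients 1,2,3,7,11,14,19,24,26,26,26,24,19,14,11,7,3,2,1 for degrees 0…18.
[q^18] = 1·1 + 1·2 + 1·3 + 1·7 + 1·11 + 1·14 = 38.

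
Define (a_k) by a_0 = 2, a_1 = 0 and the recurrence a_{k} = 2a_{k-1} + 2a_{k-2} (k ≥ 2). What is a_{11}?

The ordinary generating function has denominator 1 - 2t - 2t^2.
Iterating the recurrence: a_0,…,a_{11} = 2, 0, 4, 8, 24, 64, 176, 480, 1312, 3584, 9792, 26752.

26752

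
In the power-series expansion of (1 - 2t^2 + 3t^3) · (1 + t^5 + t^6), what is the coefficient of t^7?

(1 - 2t^2 + 3t^3) has coefficients 1,0,-2,3 for degrees 0…3.
(1 + t^5 + t^6) has coefficients 1,0,0,0,0,1,1,0 for degrees 0…7.
[t^7] = 1·0 − 2·1 + 3·0 = -2.

-2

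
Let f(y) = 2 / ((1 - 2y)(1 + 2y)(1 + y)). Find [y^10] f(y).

Partial fractions give a closed form: a_n = (2/3)·2^n + (2)·(-2)^n + (-2/3)·(-1)^n.
At n = 10: a_10 = 2730.

2730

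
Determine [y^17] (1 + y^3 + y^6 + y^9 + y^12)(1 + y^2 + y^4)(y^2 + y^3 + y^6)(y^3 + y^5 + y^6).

9

(1 + y^3 + y^6 + y^9 + y^12) has coefficients 1,0,0,1,0,0,1,0,0,1,0,0,1 for degrees 0…12.
(1 + y^2 + y^4) has coefficients 1,0,1,0,1,0,0,0,0,0,0,0,0,0,0,0,0,0 for degrees 0…17.
Multiplying by (y^2 + y^3 + y^6) gives running coefficients 0,0,1,1,1,1,2,1,1,0,1,0,0,0,0,0,0,0 for degrees 0…17.
Finally multiplying by (y^3 + y^5 + y^6), the product of all factors after the first has coefficients 0,0,0,0,0,1,1,2,3,4,3,4,3,3,1,1,1,0 for degrees 0…17.
[y^17] = 1·0 + 1·1 + 1·4 + 1·3 + 1·1 = 9.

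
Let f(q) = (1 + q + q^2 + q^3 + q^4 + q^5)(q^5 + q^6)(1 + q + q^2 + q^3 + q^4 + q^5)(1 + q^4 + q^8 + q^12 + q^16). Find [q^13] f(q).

17

(1 + q + q^2 + q^3 + q^4 + q^5) has coefficients 1,1,1,1,1,1 for degrees 0…5.
(q^5 + q^6) has coefficients 0,0,0,0,0,1,1,0,0,0,0,0,0,0 for degrees 0…13.
Multiplying by (1 + q + q^2 + q^3 + q^4 + q^5) gives running coefficients 0,0,0,0,0,1,2,2,2,2,2,1,0,0 for degrees 0…13.
Finally multiplying by (1 + q^4 + q^8 + q^12 + q^16), the product of all factors after the first has coefficients 0,0,0,0,0,1,2,2,2,3,4,3,2,3 for degrees 0…13.
[q^13] = 1·3 + 1·2 + 1·3 + 1·4 + 1·3 + 1·2 = 17.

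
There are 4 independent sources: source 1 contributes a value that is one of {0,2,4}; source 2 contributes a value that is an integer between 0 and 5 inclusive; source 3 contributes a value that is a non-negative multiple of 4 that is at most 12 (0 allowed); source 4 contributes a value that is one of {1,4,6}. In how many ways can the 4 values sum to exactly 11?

The generating function for the choices is (1 + x^2 + x^4)·(1 + x + x^2 + x^3 + x^4 + x^5)·(1 + x^4 + x^8 + x^12)·(x + x^4 + x^6); the count is [x^11].
(1 + x^2 + x^4) has coefficients 1,0,1,0,1 for degrees 0…4.
(1 + x + x^2 + x^3 + x^4 + x^5) has coefficients 1,1,1,1,1,1,0,0,0,0,0,0 for degrees 0…11.
Multiplying by (1 + x^4 + x^8 + x^12) gives running coefficients 1,1,1,1,2,2,1,1,2,2,1,1 for degrees 0…11.
Finally multiplying by (x + x^4 + x^6), the product of all factors after the first has coefficients 0,1,1,1,2,3,4,3,4,5,5,4 for degrees 0…11.
[x^11] = 1·4 + 1·5 + 1·3 = 12.

12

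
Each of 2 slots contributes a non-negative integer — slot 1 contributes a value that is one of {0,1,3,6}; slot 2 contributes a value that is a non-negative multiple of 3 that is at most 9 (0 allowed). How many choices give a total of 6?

The generating function for the choices is (1 + z + z^3 + z^6)·(1 + z^3 + z^6 + z^9); the count is [z^6].
(1 + z + z^3 + z^6) has coefficients 1,1,0,1,0,0,1 for degrees 0…6.
(1 + z^3 + z^6 + z^9) has coefficients 1,0,0,1,0,0,1 for degrees 0…6.
[z^6] = 1·1 + 1·0 + 1·1 + 1·1 = 3.

3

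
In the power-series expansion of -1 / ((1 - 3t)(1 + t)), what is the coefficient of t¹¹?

Partial fractions give a closed form: a_n = (-3/4)·3^n + (-1/4)·(-1)^n.
At n = 11: a_11 = -132860.

-132860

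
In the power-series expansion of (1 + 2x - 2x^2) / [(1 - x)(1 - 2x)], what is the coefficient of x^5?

95

The denominator gives the recurrence a_n = 3a_(n−1) − 2a_(n−2) for n ≥ 3; the numerator fixes a_0 = 1, a_1 = 5, a_2 = 11.
Iterating: 1, 5, 11, 23, 47, 95, so a_5 = 95.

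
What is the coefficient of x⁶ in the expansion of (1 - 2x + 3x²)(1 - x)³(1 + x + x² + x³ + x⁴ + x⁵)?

-1

(1 - 2x + 3x²) has coefficients 1,-2,3 for degrees 0…2.
(1 - x)³ has coefficients 1,-3,3,-1,0,0,0 for degrees 0…6.
Finally multiplying by (1 + x + x² + x³ + x⁴ + x⁵), the product of all factors after the first has coefficients 1,-2,1,0,0,0,-1 for degrees 0…6.
[x⁶] = 1·(-1) − 2·0 + 3·0 = -1.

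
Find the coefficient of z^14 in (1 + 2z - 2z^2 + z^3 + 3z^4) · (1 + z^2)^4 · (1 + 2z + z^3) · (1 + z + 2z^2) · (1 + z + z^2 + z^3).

377

(1 + 2z - 2z^2 + z^3 + 3z^4) has coefficients 1,2,-2,1,3 for degrees 0…4.
(1 + z^2)^4 has coefficients 1,0,4,0,6,0,4,0,1,0,0,0,0,0,0 for degrees 0…14.
Multiplying by (1 + 2z + z^3) gives running coefficients 1,2,4,9,6,16,4,14,1,6,0,1,0,0,0 for degrees 0…14.
Multiplying by (1 + z + 2z^2) gives running coefficients 1,3,8,17,23,40,32,50,23,35,8,13,1,2,0 for degrees 0…14.
Finally multiplying by (1 + z + z^2 + z^3), the product of all factors after the first has coefficients 1,4,12,29,51,88,112,145,145,140,116,79,57,24,16 for degrees 0…14.
[z^14] = 1·16 + 2·24 − 2·57 + 1·79 + 3·116 = 377.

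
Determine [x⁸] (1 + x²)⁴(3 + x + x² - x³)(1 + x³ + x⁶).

(1 + x²)⁴ has coefficients 1,0,4,0,6,0,4,0,1 for degrees 0…8.
(3 + x + x² - x³) has coefficients 3,1,1,-1,0,0,0,0,0 for degrees 0…8.
Finally multiplying by (1 + x³ + x⁶), the product of all factors after the first has coefficients 3,1,1,2,1,1,2,1,1 for degrees 0…8.
[x⁸] = 1·1 + 4·2 + 6·1 + 4·1 + 1·3 = 22.

22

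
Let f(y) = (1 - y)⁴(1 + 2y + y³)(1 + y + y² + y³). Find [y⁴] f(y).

(1 - y)⁴ has coefficients 1,-4,6,-4,1 for degrees 0…4.
(1 + 2y + y³) has coefficients 1,2,0,1,0 for degrees 0…4.
Finally multiplying by (1 + y + y² + y³), the product of all factors after the first has coefficients 1,3,3,4,3 for degrees 0…4.
[y⁴] = 1·3 − 4·4 + 6·3 − 4·3 + 1·1 = -6.

-6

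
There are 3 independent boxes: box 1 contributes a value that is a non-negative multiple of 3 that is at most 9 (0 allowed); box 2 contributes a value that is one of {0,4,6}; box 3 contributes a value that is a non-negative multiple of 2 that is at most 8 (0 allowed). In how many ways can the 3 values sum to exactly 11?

The generating function for the choices is (1 + y^3 + y^6 + y^9)·(1 + y^4 + y^6)·(1 + y^2 + y^4 + y^6 + y^8); the count is [y^11].
(1 + y^3 + y^6 + y^9) has coefficients 1,0,0,1,0,0,1,0,0,1 for degrees 0…9.
(1 + y^4 + y^6) has coefficients 1,0,0,0,1,0,1,0,0,0,0,0 for degrees 0…11.
Finally multiplying by (1 + y^2 + y^4 + y^6 + y^8), the product of all factors after the first has coefficients 1,0,1,0,2,0,3,0,3,0,2,0 for degrees 0…11.
[y^11] = 1·0 + 1·3 + 1·0 + 1·1 = 4.

4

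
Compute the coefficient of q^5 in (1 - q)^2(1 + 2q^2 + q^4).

-2

(1 - q)^2 has coefficients 1,-2,1 for degrees 0…2.
(1 + 2q^2 + q^4) has coefficients 1,0,2,0,1,0 for degrees 0…5.
[q^5] = 1·0 − 2·1 + 1·0 = -2.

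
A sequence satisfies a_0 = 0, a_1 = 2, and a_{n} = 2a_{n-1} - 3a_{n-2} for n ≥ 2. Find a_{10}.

-44

The ordinary generating function has denominator 1 - 2x + 3x^2.
Iterating the recurrence: a_0,…,a_{10} = 0, 2, 4, 2, -8, -22, -20, 26, 112, 146, -44.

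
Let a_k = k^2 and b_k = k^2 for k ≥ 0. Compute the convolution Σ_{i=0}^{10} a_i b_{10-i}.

3333

Write out a_i and b_{10-i} for i = 0,…,10 and sum the products.
Σ = 0·100 + 1·81 + 4·64 + 9·49 + 16·36 + 25·25 + 36·16 + 49·9 + 64·4 + 81·1 + 100·0 = 3333.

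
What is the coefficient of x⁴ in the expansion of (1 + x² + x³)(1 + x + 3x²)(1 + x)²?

12

(1 + x² + x³) has coefficients 1,0,1,1 for degrees 0…3.
(1 + x + 3x²) has coefficients 1,1,3,0,0 for degrees 0…4.
Finally multiplying by (1 + x)², the product of all factors after the first has coefficients 1,3,6,7,3 for degrees 0…4.
[x⁴] = 1·3 + 1·6 + 1·3 = 12.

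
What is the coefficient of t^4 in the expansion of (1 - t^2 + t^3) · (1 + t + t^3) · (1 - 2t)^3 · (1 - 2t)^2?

-49

(1 - t^2 + t^3) has coefficients 1,0,-1,1 for degrees 0…3.
(1 + t + t^3) has coefficients 1,1,0,1,0 for degrees 0…4.
Multiplying by (1 - 2t)^3 gives running coefficients 1,-5,6,5,-14 for degrees 0…4.
Finally multiplying by (1 - 2t)^2, the product of all factors after the first has coefficients 1,-9,30,-39,-10 for degrees 0…4.
[t^4] = 1·(-10) − 1·30 + 1·(-9) = -49.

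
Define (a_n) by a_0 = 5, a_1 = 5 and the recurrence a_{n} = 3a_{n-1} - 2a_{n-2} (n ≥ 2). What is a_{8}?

The ordinary generating function has denominator 1 - 3z + 2z^2.
Iterating the recurrence: a_0,…,a_{8} = 5, 5, 5, 5, 5, 5, 5, 5, 5.

5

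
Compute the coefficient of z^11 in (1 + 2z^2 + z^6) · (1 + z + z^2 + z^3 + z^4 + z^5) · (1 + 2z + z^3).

4

(1 + 2z^2 + z^6) has coefficients 1,0,2,0,0,0,1 for degrees 0…6.
(1 + z + z^2 + z^3 + z^4 + z^5) has coefficients 1,1,1,1,1,1,0,0,0,0,0,0 for degrees 0…11.
Finally multiplying by (1 + 2z + z^3), the product of all factors after the first has coefficients 1,3,3,4,4,4,3,1,1,0,0,0 for degrees 0…11.
[z^11] = 1·0 + 2·0 + 1·4 = 4.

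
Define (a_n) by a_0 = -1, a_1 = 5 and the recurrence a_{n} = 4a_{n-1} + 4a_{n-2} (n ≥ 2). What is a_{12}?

118411264

The ordinary generating function has denominator 1 - 4t - 4t^2.
Iterating the recurrence: a_0,…,a_{12} = -1, 5, 16, 84, 400, 1936, 9344, 45120, 217856, 1051904, 5079040, 24523776, 118411264.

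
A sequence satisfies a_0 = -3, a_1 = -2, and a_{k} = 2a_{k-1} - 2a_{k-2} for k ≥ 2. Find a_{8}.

-48

The ordinary generating function has denominator 1 - 2z + 2z^2.
Iterating the recurrence: a_0,…,a_{8} = -3, -2, 2, 8, 12, 8, -8, -32, -48.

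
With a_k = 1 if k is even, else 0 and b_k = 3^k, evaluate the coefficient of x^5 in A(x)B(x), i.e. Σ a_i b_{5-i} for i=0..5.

273

The convolution is the x^5 coefficient of A(x)B(x).
Σ = 1·243 + 0·81 + 1·27 + 0·9 + 1·3 + 0·1 = 273.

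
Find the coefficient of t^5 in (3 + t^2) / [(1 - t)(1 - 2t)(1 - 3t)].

2988

Partial fractions give a closed form: a_n = (2)·1^n + (-13)·2^n + (14)·3^n.
At n = 5: a_5 = 2988.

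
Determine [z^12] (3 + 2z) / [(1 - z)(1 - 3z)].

2922923

The denominator gives the recurrence a_n = 4a_(n−1) − 3a_(n−2) for n ≥ 3; the numerator fixes a_0 = 3, a_1 = 14, a_2 = 47.
Iterating: 3, 14, 47, 146, 443, 1334, 4007, 12026, 36083, 108254, 324767, 974306, 2922923, so a_12 = 2922923.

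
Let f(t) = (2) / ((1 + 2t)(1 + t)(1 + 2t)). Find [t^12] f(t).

The denominator gives the recurrence a_n = −5a_(n−1) − 8a_(n−2) − 4a_(n−3) for n ≥ 3; the numerator fixes a_0 = 2, a_1 = -10, a_2 = 34.
Iterating: 2, -10, 34, -98, 258, -642, 1538, -3586, 8194, -18434, 40962, -90114, 196610, so a_12 = 196610.

196610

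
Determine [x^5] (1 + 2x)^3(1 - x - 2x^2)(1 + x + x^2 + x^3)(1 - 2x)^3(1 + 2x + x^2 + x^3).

(1 + 2x)^3 has coefficients 1,6,12,8 for degrees 0…3.
(1 - x - 2x^2) has coefficients 1,-1,-2,0,0,0 for degrees 0…5.
Multiplying by (1 + x + x^2 + x^3) gives running coefficients 1,0,-2,-2,-3,-2 for degrees 0…5.
Multiplying by (1 - 2x)^3 gives running coefficients 1,-6,10,2,-15,8 for degrees 0…5.
Finally multiplying by (1 + 2x + x^2 + x^3), the product of all factors after the first has coefficients 1,-4,-1,17,-7,-10 for degrees 0…5.
[x^5] = 1·(-10) + 6·(-7) + 12·17 + 8·(-1) = 144.

144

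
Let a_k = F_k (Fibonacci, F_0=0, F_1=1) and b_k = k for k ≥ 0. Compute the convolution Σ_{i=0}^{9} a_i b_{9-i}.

This is [x^9] in the product of the two ordinary generating functions.
Σ = 0·9 + 1·8 + 1·7 + 2·6 + 3·5 + 5·4 + 8·3 + 13·2 + 21·1 + 34·0 = 133.

133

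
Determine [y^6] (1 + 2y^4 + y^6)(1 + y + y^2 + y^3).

3

(1 + 2y^4 + y^6) has coefficients 1,0,0,0,2,0,1 for degrees 0…6.
(1 + y + y^2 + y^3) has coefficients 1,1,1,1,0,0,0 for degrees 0…6.
[y^6] = 1·0 + 2·1 + 1·1 = 3.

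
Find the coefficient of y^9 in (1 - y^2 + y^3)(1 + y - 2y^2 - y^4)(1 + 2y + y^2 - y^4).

(1 - y^2 + y^3) has coefficients 1,0,-1,1 for degrees 0…3.
(1 + y - 2y^2 - y^4) has coefficients 1,1,-2,0,-1,0,0,0,0,0 for degrees 0…9.
Finally multiplying by (1 + 2y + y^2 - y^4), the product of all factors after the first has coefficients 1,3,1,-3,-4,-3,1,0,1,0 for degrees 0…9.
[y^9] = 1·0 − 1·0 + 1·1 = 1.

1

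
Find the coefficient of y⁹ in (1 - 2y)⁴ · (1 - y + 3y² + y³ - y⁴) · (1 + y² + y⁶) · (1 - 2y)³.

-1421

(1 - 2y)⁴ has coefficients 1,-8,24,-32,16 for degrees 0…4.
(1 - y + 3y² + y³ - y⁴) has coefficients 1,-1,3,1,-1,0,0,0,0,0 for degrees 0…9.
Multiplying by (1 + y² + y⁶) gives running coefficients 1,-1,4,0,2,1,0,-1,3,1 for degrees 0…9.
Finally multiplying by (1 - 2y)³, the product of all factors after the first has coefficients 1,-7,22,-44,58,-43,18,-5,1,-29 for degrees 0…9.
[y⁹] = 1·(-29) − 8·1 + 24·(-5) − 32·18 + 16·(-43) = -1421.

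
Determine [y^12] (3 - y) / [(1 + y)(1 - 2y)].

6828

Partial fractions give a closed form: a_n = (4/3)·(-1)^n + (5/3)·2^n.
At n = 12: a_12 = 6828.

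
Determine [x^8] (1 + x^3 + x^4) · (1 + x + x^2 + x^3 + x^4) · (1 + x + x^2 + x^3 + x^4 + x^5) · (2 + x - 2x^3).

16

(1 + x^3 + x^4) has coefficients 1,0,0,1,1 for degrees 0…4.
(1 + x + x^2 + x^3 + x^4) has coefficients 1,1,1,1,1,0,0,0,0 for degrees 0…8.
Multiplying by (1 + x + x^2 + x^3 + x^4 + x^5) gives running coefficients 1,2,3,4,5,5,4,3,2 for degrees 0…8.
Finally multiplying by (2 + x - 2x^3), the product of all factors after the first has coefficients 2,5,8,9,10,9,5,0,-3 for degrees 0…8.
[x^8] = 1·(-3) + 1·9 + 1·10 = 16.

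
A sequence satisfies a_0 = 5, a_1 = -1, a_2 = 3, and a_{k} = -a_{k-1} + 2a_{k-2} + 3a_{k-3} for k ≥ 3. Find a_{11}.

The ordinary generating function has denominator 1 + z - 2z^2 - 3z^3.
Iterating the recurrence: a_0,…,a_{11} = 5, -1, 3, 10, -7, 36, -20, 71, -3, 85, 122, 39.

39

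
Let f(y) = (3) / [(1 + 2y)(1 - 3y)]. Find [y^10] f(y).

107517

Partial fractions give a closed form: a_n = (6/5)·(-2)^n + (9/5)·3^n.
At n = 10: a_10 = 107517.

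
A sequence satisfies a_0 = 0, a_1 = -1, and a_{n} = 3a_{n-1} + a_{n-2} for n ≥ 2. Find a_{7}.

-1189

The ordinary generating function has denominator 1 - 3q - q^2.
Iterating the recurrence: a_0,…,a_{7} = 0, -1, -3, -10, -33, -109, -360, -1189.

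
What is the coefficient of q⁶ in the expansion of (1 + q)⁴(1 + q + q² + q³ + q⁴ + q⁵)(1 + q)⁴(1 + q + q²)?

628

(1 + q)⁴ has coefficients 1,4,6,4,1 for degrees 0…4.
(1 + q + q² + q³ + q⁴ + q⁵) has coefficients 1,1,1,1,1,1,0 for degrees 0…6.
Multiplying by (1 + q)⁴ gives running coefficients 1,5,11,15,16,16,15 for degrees 0…6.
Finally multiplying by (1 + q + q²), the product of all factors after the first has coefficients 1,6,17,31,42,47,47 for degrees 0…6.
[q⁶] = 1·47 + 4·47 + 6·42 + 4·31 + 1·17 = 628.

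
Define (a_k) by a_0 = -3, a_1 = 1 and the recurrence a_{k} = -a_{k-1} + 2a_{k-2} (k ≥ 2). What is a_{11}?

2729

The ordinary generating function has denominator 1 + y - 2y^2.
Iterating the recurrence: a_0,…,a_{11} = -3, 1, -7, 9, -23, 41, -87, 169, -343, 681, -1367, 2729.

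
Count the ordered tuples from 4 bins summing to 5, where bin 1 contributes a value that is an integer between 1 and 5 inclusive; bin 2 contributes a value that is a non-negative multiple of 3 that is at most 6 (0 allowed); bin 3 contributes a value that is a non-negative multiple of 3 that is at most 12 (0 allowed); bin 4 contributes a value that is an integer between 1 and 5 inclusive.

6

The generating function for the choices is (x + x² + x³ + x⁴ + x⁵)·(1 + x³ + x⁶)·(1 + x³ + x⁶ + x⁹ + x¹²)·(x + x² + x³ + x⁴ + x⁵); the count is [x⁵].
(x + x² + x³ + x⁴ + x⁵) has coefficients 0,1,1,1,1,1 for degrees 0…5.
(1 + x³ + x⁶) has coefficients 1,0,0,1,0,0 for degrees 0…5.
Multiplying by (1 + x³ + x⁶ + x⁹ + x¹²) gives running coefficients 1,0,0,2,0,0 for degrees 0…5.
Finally multiplying by (x + x² + x³ + x⁴ + x⁵), the product of all factors after the first has coefficients 0,1,1,1,3,3 for degrees 0…5.
[x⁵] = 1·3 + 1·1 + 1·1 + 1·1 + 1·0 = 6.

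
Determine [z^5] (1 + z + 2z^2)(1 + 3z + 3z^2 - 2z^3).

-4

(1 + z + 2z^2) has coefficients 1,1,2 for degrees 0…2.
(1 + 3z + 3z^2 - 2z^3) has coefficients 1,3,3,-2,0,0 for degrees 0…5.
[z^5] = 1·0 + 1·0 + 2·(-2) = -4.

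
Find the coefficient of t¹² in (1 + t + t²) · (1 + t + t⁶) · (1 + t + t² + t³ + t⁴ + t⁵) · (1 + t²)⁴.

(1 + t + t²) has coefficients 1,1,1 for degrees 0…2.
(1 + t + t⁶) has coefficients 1,1,0,0,0,0,1,0,0,0,0,0,0 for degrees 0…12.
Multiplying by (1 + t + t² + t³ + t⁴ + t⁵) gives running coefficients 1,2,2,2,2,2,2,1,1,1,1,1,0 for degrees 0…12.
Finally multiplying by (1 + t²)⁴, the product of all factors after the first has coefficients 1,2,6,10,16,22,26,29,30,27,27,21,20 for degrees 0…12.
[t¹²] = 1·20 + 1·21 + 1·27 = 68.

68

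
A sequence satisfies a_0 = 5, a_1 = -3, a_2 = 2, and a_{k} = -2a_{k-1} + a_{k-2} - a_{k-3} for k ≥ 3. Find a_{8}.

1199

The ordinary generating function has denominator 1 + 2z - z^2 + z^3.
Iterating the recurrence: a_0,…,a_{8} = 5, -3, 2, -12, 29, -72, 185, -471, 1199.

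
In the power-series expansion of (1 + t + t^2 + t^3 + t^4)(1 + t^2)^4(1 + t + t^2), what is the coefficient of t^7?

34

(1 + t + t^2 + t^3 + t^4) has coefficients 1,1,1,1,1 for degrees 0…4.
(1 + t^2)^4 has coefficients 1,0,4,0,6,0,4,0 for degrees 0…7.
Finally multiplying by (1 + t + t^2), the product of all factors after the first has coefficients 1,1,5,4,10,6,10,4 for degrees 0…7.
[t^7] = 1·4 + 1·10 + 1·6 + 1·10 + 1·4 = 34.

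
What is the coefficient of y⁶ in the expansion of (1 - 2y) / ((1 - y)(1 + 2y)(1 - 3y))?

253

Partial fractions give a closed form: a_n = (1/6)·1^n + (8/15)·(-2)^n + (3/10)·3^n.
At n = 6: a_6 = 253.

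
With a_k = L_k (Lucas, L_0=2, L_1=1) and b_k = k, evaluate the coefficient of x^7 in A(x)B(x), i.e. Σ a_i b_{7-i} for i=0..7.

112

This is [x^7] in the product of the two ordinary generating functions.
Σ = 2·7 + 1·6 + 3·5 + 4·4 + 7·3 + 11·2 + 18·1 + 29·0 = 112.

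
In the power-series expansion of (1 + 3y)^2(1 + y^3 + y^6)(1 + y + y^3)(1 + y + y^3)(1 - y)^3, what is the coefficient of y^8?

(1 + 3y)^2 has coefficients 1,6,9 for degrees 0…2.
(1 + y^3 + y^6) has coefficients 1,0,0,1,0,0,1,0,0 for degrees 0…8.
Multiplying by (1 + y + y^3) gives running coefficients 1,1,0,2,1,0,2,1,0 for degrees 0…8.
Multiplying by (1 + y + y^3) gives running coefficients 1,2,1,3,4,1,4,4,1 for degrees 0…8.
Finally multiplying by (1 - y)^3, the product of all factors after the first has coefficients 1,-1,-2,5,-4,-3,10,-9,0 for degrees 0…8.
[y^8] = 1·0 + 6·(-9) + 9·10 = 36.

36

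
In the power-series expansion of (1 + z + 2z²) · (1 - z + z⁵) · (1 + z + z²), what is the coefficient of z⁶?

2

(1 + z + 2z²) has coefficients 1,1,2 for degrees 0…2.
(1 - z + z⁵) has coefficients 1,-1,0,0,0,1,0 for degrees 0…6.
Finally multiplying by (1 + z + z²), the product of all factors after the first has coefficients 1,0,0,-1,0,1,1 for degrees 0…6.
[z⁶] = 1·1 + 1·1 + 2·0 = 2.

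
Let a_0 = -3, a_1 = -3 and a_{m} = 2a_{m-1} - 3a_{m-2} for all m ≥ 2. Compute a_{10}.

723

The ordinary generating function has denominator 1 - 2t + 3t^2.
Iterating the recurrence: a_0,…,a_{10} = -3, -3, 3, 15, 21, -3, -69, -129, -51, 285, 723.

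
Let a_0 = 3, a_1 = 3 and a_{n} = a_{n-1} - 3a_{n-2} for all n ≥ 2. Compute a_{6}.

39

The ordinary generating function has denominator 1 - z + 3z^2.
Iterating the recurrence: a_0,…,a_{6} = 3, 3, -6, -15, 3, 48, 39.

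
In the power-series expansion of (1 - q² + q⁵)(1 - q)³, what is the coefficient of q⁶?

(1 - q² + q⁵) has coefficients 1,0,-1,0,0,1 for degrees 0…5.
(1 - q)³ has coefficients 1,-3,3,-1,0,0,0 for degrees 0…6.
[q⁶] = 1·0 − 1·0 + 1·(-3) = -3.

-3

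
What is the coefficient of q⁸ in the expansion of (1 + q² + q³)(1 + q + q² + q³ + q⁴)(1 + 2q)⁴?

(1 + q² + q³) has coefficients 1,0,1,1 for degrees 0…3.
(1 + q + q² + q³ + q⁴) has coefficients 1,1,1,1,1,0,0,0,0 for degrees 0…8.
Finally multiplying by (1 + 2q)⁴, the product of all factors after the first has coefficients 1,9,33,65,81,80,72,48,16 for degrees 0…8.
[q⁸] = 1·16 + 1·72 + 1·80 = 168.

168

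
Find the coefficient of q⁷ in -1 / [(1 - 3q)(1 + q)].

The denominator gives the recurrence a_n = 2a_(n−1) + 3a_(n−2) for n ≥ 2; the numerator fixes a_0 = -1, a_1 = -2.
Iterating: -1, -2, -7, -20, -61, -182, -547, -1640, so a_7 = -1640.

-1640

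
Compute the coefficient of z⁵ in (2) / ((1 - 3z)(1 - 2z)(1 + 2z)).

798

Partial fractions give a closed form: a_n = (18/5)·3^n + (-2)·2^n + (2/5)·(-2)^n.
At n = 5: a_5 = 798.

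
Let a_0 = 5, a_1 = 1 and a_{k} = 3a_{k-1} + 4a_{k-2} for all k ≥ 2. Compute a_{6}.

The ordinary generating function has denominator 1 - 3x - 4x^2.
Iterating the recurrence: a_0,…,a_{6} = 5, 1, 23, 73, 311, 1225, 4919.

4919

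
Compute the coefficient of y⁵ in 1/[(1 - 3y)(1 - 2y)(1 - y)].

966

The denominator gives the recurrence a_n = 6a_(n−1) − 11a_(n−2) + 6a_(n−3) for n ≥ 3; the numerator fixes a_0 = 1, a_1 = 6, a_2 = 25.
Iterating: 1, 6, 25, 90, 301, 966, so a_5 = 966.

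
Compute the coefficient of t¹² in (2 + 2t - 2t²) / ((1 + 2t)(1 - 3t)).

The denominator gives the recurrence a_n = a_(n−1) + 6a_(n−2) for n ≥ 3; the numerator fixes a_0 = 2, a_1 = 4, a_2 = 14.
Iterating: 2, 4, 14, 38, 122, 350, 1082, 3182, 9674, 28766, 86810, 259406, 780266, so a_12 = 780266.

780266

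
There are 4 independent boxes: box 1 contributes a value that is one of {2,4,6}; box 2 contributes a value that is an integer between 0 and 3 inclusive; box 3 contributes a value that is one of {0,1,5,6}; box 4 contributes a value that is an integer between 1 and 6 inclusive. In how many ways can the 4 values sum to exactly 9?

23

The generating function for the choices is (q² + q⁴ + q⁶)·(1 + q + q² + q³)·(1 + q + q⁵ + q⁶)·(q + q² + q³ + q⁴ + q⁵ + q⁶); the count is [q⁹].
(q² + q⁴ + q⁶) has coefficients 0,0,1,0,1,0,1 for degrees 0…6.
(1 + q + q² + q³) has coefficients 1,1,1,1,0,0,0,0,0,0 for degrees 0…9.
Multiplying by (1 + q + q⁵ + q⁶) gives running coefficients 1,2,2,2,1,1,2,2,2,1 for degrees 0…9.
Finally multiplying by (q + q² + q³ + q⁴ + q⁵ + q⁶), the product of all factors after the first has coefficients 0,1,3,5,7,8,9,10,10,10 for degrees 0…9.
[q⁹] = 1·10 + 1·8 + 1·5 = 23.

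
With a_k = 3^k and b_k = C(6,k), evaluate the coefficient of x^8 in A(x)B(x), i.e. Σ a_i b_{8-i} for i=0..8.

Write out a_i and b_{8-i} for i = 0,…,8 and sum the products.
Σ = 1·0 + 3·0 + 9·1 + 27·6 + 81·15 + 243·20 + 729·15 + 2187·6 + 6561·1 = 36864.

36864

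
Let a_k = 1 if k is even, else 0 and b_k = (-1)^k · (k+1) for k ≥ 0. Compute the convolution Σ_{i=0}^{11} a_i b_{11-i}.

-42

The convolution is the t^11 coefficient of A(t)B(t).
Σ = 1·(-12) + 0·11 + 1·(-10) + 0·9 + 1·(-8) + 0·7 + 1·(-6) + 0·5 + 1·(-4) + 0·3 + 1·(-2) + 0·1 = -42.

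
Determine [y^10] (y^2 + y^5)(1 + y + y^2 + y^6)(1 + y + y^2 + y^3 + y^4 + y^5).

(y^2 + y^5) has coefficients 0,0,1,0,0,1 for degrees 0…5.
(1 + y + y^2 + y^6) has coefficients 1,1,1,0,0,0,1,0,0,0,0 for degrees 0…10.
Finally multiplying by (1 + y + y^2 + y^3 + y^4 + y^5), the product of all factors after the first has coefficients 1,2,3,3,3,3,3,2,1,1,1 for degrees 0…10.
[y^10] = 1·1 + 1·3 = 4.

4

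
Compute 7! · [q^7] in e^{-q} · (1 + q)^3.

The EGF product rule gives c_7 = Σ_{k_1+k_2=7} C(7; k_1,k_2) · ∏ g_i(k_i), where e^{-q} gives (-1)^k; (1+q)^3 gives the falling factorial (3)_k.
g_1(k) for k = 0…7: 1, -1, 1, -1, 1, -1, 1, -1.
g_2(k) for k = 0…7: 1, 3, 6, 6, 0, 0, 0, 0.
c_7 = Σ_k C(7,k)·g_1(k)·g_2(7−k) = 35·1·6 + 21·(-1)·6 + 7·1·3 + 1·(-1)·1 = 210 − 126 + 21 − 1 = 104.

104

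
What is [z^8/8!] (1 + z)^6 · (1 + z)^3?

The EGF product rule gives c_8 = Σ_{k_1+k_2=8} C(8; k_1,k_2) · ∏ g_i(k_i), where (1+z)^6 gives the falling factorial (6)_k; (1+z)^3 gives the falling factorial (3)_k.
g_1(k) for k = 0…8: 1, 6, 30, 120, 360, 720, 720, 0, 0.
g_2(k) for k = 0…8: 1, 3, 6, 6, 0, 0, 0, 0, 0.
c_8 = Σ_k C(8,k)·g_1(k)·g_2(8−k) = 56·720·6 + 28·720·6 = 241920 + 120960 = 362880.

362880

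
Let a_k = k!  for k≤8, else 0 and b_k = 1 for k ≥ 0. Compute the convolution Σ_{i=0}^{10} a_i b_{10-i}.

46234

The convolution is the x^10 coefficient of A(x)B(x).
Σ = 1·1 + 1·1 + 2·1 + 6·1 + 24·1 + 120·1 + 720·1 + 5040·1 + 40320·1 + 0·1 + 0·1 = 46234.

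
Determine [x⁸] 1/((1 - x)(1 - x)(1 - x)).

The denominator gives the recurrence a_n = 3a_(n−1) − 3a_(n−2) + a_(n−3) for n ≥ 3; the numerator fixes a_0 = 1, a_1 = 3, a_2 = 6.
Iterating: 1, 3, 6, 10, 15, 21, 28, 36, 45, so a_8 = 45.

45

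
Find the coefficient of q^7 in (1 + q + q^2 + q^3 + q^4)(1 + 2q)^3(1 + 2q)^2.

(1 + q + q^2 + q^3 + q^4) has coefficients 1,1,1,1,1 for degrees 0…4.
(1 + 2q)^3 has coefficients 1,6,12,8,0,0,0,0 for degrees 0…7.
Finally multiplying by (1 + 2q)^2, the product of all factors after the first has coefficients 1,10,40,80,80,32,0,0 for degrees 0…7.
[q^7] = 1·0 + 1·0 + 1·32 + 1·80 + 1·80 = 192.

192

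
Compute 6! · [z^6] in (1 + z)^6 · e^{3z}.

173007

The EGF product rule gives c_6 = Σ_{k_1+k_2=6} C(6; k_1,k_2) · ∏ g_i(k_i), where (1+z)^6 gives the falling factorial (6)_k; e^{3z} gives (3)^k.
g_1(k) for k = 0…6: 1, 6, 30, 120, 360, 720, 720.
g_2(k) for k = 0…6: 1, 3, 9, 27, 81, 243, 729.
c_6 = Σ_k C(6,k)·g_1(k)·g_2(6−k) = 1·1·729 + 6·6·243 + 15·30·81 + 20·120·27 + 15·360·9 + 6·720·3 + 1·720·1 = 729 + 8748 + 36450 + 64800 + 48600 + 12960 + 720 = 173007.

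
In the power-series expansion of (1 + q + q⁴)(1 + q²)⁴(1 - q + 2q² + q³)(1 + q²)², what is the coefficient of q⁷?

(1 + q + q⁴) has coefficients 1,1,0,0,1 for degrees 0…4.
(1 + q²)⁴ has coefficients 1,0,4,0,6,0,4,0 for degrees 0…7.
Multiplying by (1 - q + 2q² + q³) gives running coefficients 1,-1,6,-3,14,-2,16,2 for degrees 0…7.
Finally multiplying by (1 + q²)², the product of all factors after the first has coefficients 1,-1,8,-5,27,-9,50,-5 for degrees 0…7.
[q⁷] = 1·(-5) + 1·50 + 1·(-5) = 40.

40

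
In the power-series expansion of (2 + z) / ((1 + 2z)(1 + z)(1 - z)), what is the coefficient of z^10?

2048

Partial fractions give a closed form: a_n = (2)·(-2)^n + (-1/2)·(-1)^n + (1/2)·1^n.
At n = 10: a_10 = 2048.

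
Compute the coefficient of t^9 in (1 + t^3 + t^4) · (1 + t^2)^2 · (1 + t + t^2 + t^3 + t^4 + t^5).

8

(1 + t^3 + t^4) has coefficients 1,0,0,1,1 for degrees 0…4.
(1 + t^2)^2 has coefficients 1,0,2,0,1,0,0,0,0,0 for degrees 0…9.
Finally multiplying by (1 + t + t^2 + t^3 + t^4 + t^5), the product of all factors after the first has coefficients 1,1,3,3,4,4,3,3,1,1 for degrees 0…9.
[t^9] = 1·1 + 1·3 + 1·4 = 8.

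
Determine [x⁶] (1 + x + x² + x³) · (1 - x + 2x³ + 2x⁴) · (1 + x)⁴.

(1 + x + x² + x³) has coefficients 1,1,1,1 for degrees 0…3.
(1 - x + 2x³ + 2x⁴) has coefficients 1,-1,0,2,2,0,0 for degrees 0…6.
Finally multiplying by (1 + x)⁴, the product of all factors after the first has coefficients 1,3,2,0,7,19,20 for degrees 0…6.
[x⁶] = 1·20 + 1·19 + 1·7 + 1·0 = 46.

46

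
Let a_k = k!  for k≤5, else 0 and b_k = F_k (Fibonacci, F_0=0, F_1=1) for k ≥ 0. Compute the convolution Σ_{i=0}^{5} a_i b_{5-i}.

42

The convolution is the x^5 coefficient of A(x)B(x).
Σ = 1·5 + 1·3 + 2·2 + 6·1 + 24·1 + 120·0 = 42.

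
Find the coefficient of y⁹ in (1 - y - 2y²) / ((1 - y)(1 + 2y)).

-342

The denominator gives the recurrence a_n = −a_(n−1) + 2a_(n−2) for n ≥ 3; the numerator fixes a_0 = 1, a_1 = -2, a_2 = 2.
Iterating: 1, -2, 2, -6, 10, -22, 42, -86, 170, -342, so a_9 = -342.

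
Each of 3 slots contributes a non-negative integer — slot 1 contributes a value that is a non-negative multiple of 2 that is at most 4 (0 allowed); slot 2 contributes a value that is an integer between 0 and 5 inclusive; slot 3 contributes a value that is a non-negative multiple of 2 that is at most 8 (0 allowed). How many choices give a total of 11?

8

The generating function for the choices is (1 + y² + y⁴)·(1 + y + y² + y³ + y⁴ + y⁵)·(1 + y² + y⁴ + y⁶ + y⁸); the count is [y¹¹].
(1 + y² + y⁴) has coefficients 1,0,1,0,1 for degrees 0…4.
(1 + y + y² + y³ + y⁴ + y⁵) has coefficients 1,1,1,1,1,1,0,0,0,0,0,0 for degrees 0…11.
Finally multiplying by (1 + y² + y⁴ + y⁶ + y⁸), the product of all factors after the first has coefficients 1,1,2,2,3,3,3,3,3,3,2,2 for degrees 0…11.
[y¹¹] = 1·2 + 1·3 + 1·3 = 8.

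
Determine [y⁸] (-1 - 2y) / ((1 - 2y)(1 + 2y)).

Partial fractions give a closed form: a_n = (-1)·2^n.
At n = 8: a_8 = -256.

-256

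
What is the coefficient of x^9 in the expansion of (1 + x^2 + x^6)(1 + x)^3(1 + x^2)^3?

(1 + x^2 + x^6) has coefficients 1,0,1,0,0,0,1 for degrees 0…6.
(1 + x)^3 has coefficients 1,3,3,1,0,0,0,0,0,0 for degrees 0…9.
Finally multiplying by (1 + x^2)^3, the product of all factors after the first has coefficients 1,3,6,10,12,12,10,6,3,1 for degrees 0…9.
[x^9] = 1·1 + 1·6 + 1·10 = 17.

17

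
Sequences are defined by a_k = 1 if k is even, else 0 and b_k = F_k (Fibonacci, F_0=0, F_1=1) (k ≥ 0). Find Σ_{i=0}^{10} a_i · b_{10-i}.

Write out a_i and b_{10-i} for i = 0,…,10 and sum the products.
Σ = 1·55 + 0·34 + 1·21 + 0·13 + 1·8 + 0·5 + 1·3 + 0·2 + 1·1 + 0·1 + 1·0 = 88.

88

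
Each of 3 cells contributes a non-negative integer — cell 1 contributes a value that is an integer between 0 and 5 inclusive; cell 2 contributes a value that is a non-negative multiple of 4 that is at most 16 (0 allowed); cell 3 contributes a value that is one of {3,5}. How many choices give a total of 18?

3

The generating function for the choices is (1 + x + x² + x³ + x⁴ + x⁵)·(1 + x⁴ + x⁸ + x¹² + x¹⁶)·(x³ + x⁵); the count is [x¹⁸].
(1 + x + x² + x³ + x⁴ + x⁵) has coefficients 1,1,1,1,1,1 for degrees 0…5.
(1 + x⁴ + x⁸ + x¹² + x¹⁶) has coefficients 1,0,0,0,1,0,0,0,1,0,0,0,1,0,0,0,1,0,0 for degrees 0…18.
Finally multiplying by (x³ + x⁵), the product of all factors after the first has coefficients 0,0,0,1,0,1,0,1,0,1,0,1,0,1,0,1,0,1,0 for degrees 0…18.
[x¹⁸] = 1·0 + 1·1 + 1·0 + 1·1 + 1·0 + 1·1 = 3.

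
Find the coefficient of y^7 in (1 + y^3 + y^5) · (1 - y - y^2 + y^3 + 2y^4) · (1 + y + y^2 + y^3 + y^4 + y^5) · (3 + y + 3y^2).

16

(1 + y^3 + y^5) has coefficients 1,0,0,1,0,1 for degrees 0…5.
(1 - y - y^2 + y^3 + 2y^4) has coefficients 1,-1,-1,1,2,0,0,0 for degrees 0…7.
Multiplying by (1 + y + y^2 + y^3 + y^4 + y^5) gives running coefficients 1,0,-1,0,2,2,1,2 for degrees 0…7.
Finally multiplying by (3 + y + 3y^2), the product of all factors after the first has coefficients 3,1,0,-1,3,8,11,13 for degrees 0…7.
[y^7] = 1·13 + 1·3 + 1·0 = 16.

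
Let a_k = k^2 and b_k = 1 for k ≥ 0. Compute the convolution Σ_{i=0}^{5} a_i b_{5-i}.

This is [x^5] in the product of the two ordinary generating functions.
Σ = 0·1 + 1·1 + 4·1 + 9·1 + 16·1 + 25·1 = 55.

55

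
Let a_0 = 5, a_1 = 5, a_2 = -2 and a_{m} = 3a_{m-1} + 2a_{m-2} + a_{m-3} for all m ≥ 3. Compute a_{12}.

830848

The ordinary generating function has denominator 1 - 3z - 2z^2 - z^3.
Iterating the recurrence: a_0,…,a_{12} = 5, 5, -2, 9, 28, 100, 365, 1323, 4799, 17408, 63145, 229050, 830848.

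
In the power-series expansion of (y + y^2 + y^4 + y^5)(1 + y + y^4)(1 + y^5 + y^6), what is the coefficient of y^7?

(y + y^2 + y^4 + y^5) has coefficients 0,1,1,0,1,1 for degrees 0…5.
(1 + y + y^4) has coefficients 1,1,0,0,1,0,0,0 for degrees 0…7.
Finally multiplying by (1 + y^5 + y^6), the product of all factors after the first has coefficients 1,1,0,0,1,1,2,1 for degrees 0…7.
[y^7] = 1·2 + 1·1 + 1·0 + 1·0 = 3.

3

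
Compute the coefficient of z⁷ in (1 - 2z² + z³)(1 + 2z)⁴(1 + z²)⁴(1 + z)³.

(1 - 2z² + z³) has coefficients 1,0,-2,1 for degrees 0…3.
(1 + 2z)⁴ has coefficients 1,8,24,32,16,0,0,0 for degrees 0…7.
Multiplying by (1 + z²)⁴ gives running coefficients 1,8,28,64,118,176,212,224 for degrees 0…7.
Finally multiplying by (1 + z)³, the product of all factors after the first has coefficients 1,11,55,173,402,750,1158,1506 for degrees 0…7.
[z⁷] = 1·1506 − 2·750 + 1·402 = 408.

408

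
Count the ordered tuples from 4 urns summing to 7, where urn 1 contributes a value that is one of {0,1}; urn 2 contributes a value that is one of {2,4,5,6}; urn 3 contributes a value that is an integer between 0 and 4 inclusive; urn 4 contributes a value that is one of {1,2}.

The generating function for the choices is (1 + z)·(z^2 + z^4 + z^5 + z^6)·(1 + z + z^2 + z^3 + z^4)·(z + z^2); the count is [z^7].
(1 + z) has coefficients 1,1 for degrees 0…1.
(z^2 + z^4 + z^5 + z^6) has coefficients 0,0,1,0,1,1,1,0 for degrees 0…7.
Multiplying by (1 + z + z^2 + z^3 + z^4) gives running coefficients 0,0,1,1,2,3,4,3 for degrees 0…7.
Finally multiplying by (z + z^2), the product of all factors after the first has coefficients 0,0,0,1,2,3,5,7 for degrees 0…7.
[z^7] = 1·7 + 1·5 = 12.

12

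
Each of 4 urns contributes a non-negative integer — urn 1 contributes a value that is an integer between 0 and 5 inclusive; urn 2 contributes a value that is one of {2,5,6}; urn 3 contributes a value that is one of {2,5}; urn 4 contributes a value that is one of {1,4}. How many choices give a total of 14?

The generating function for the choices is (1 + y + y^2 + y^3 + y^4 + y^5)·(y^2 + y^5 + y^6)·(y^2 + y^5)·(y + y^4); the count is [y^14].
(1 + y + y^2 + y^3 + y^4 + y^5) has coefficients 1,1,1,1,1,1 for degrees 0…5.
(y^2 + y^5 + y^6) has coefficients 0,0,1,0,0,1,1,0,0,0,0,0,0,0,0 for degrees 0…14.
Multiplying by (y^2 + y^5) gives running coefficients 0,0,0,0,1,0,0,2,1,0,1,1,0,0,0 for degrees 0…14.
Finally multiplying by (y + y^4), the product of all factors after the first has coefficients 0,0,0,0,0,1,0,0,3,1,0,3,2,0,1 for degrees 0…14.
[y^14] = 1·1 + 1·0 + 1·2 + 1·3 + 1·0 + 1·1 = 7.

7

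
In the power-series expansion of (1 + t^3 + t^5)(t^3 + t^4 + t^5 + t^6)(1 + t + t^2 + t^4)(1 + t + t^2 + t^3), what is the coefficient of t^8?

18

(1 + t^3 + t^5) has coefficients 1,0,0,1,0,1 for degrees 0…5.
(t^3 + t^4 + t^5 + t^6) has coefficients 0,0,0,1,1,1,1,0,0 for degrees 0…8.
Multiplying by (1 + t + t^2 + t^4) gives running coefficients 0,0,0,1,2,3,3,3,2 for degrees 0…8.
Finally multiplying by (1 + t + t^2 + t^3), the product of all factors after the first has coefficients 0,0,0,1,3,6,9,11,11 for degrees 0…8.
[t^8] = 1·11 + 1·6 + 1·1 = 18.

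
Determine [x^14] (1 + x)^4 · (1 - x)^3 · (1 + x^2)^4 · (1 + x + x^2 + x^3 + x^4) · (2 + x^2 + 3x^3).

(1 + x)^4 has coefficients 1,4,6,4,1 for degrees 0…4.
(1 - x)^3 has coefficients 1,-3,3,-1,0,0,0,0,0,0,0,0,0,0,0 for degrees 0…14.
Multiplying by (1 + x^2)^4 gives running coefficients 1,-3,7,-13,18,-22,22,-18,13,-7,3,-1,0,0,0 for degrees 0…14.
Multiplying by (1 + x + x^2 + x^3 + x^4) gives running coefficients 1,-2,5,-8,10,-13,12,-13,13,-12,13,-10,8,-5,2 for degrees 0…14.
Finally multiplying by (2 + x^2 + 3x^3), the product of all factors after the first has coefficients 2,-4,11,-15,19,-19,10,-9,-1,-1,0,7,-7,19,-18 for degrees 0…14.
[x^14] = 1·(-18) + 4·19 + 6·(-7) + 4·7 + 1·0 = 44.

44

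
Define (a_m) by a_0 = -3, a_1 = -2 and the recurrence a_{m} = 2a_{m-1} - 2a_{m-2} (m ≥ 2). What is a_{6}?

-8

The ordinary generating function has denominator 1 - 2z + 2z^2.
Iterating the recurrence: a_0,…,a_{6} = -3, -2, 2, 8, 12, 8, -8.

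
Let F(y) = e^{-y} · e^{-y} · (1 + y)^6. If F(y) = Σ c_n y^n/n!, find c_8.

The EGF product rule gives c_8 = Σ_{k_1+k_2+k_3=8} C(8; k_1,k_2,k_3) · ∏ g_i(k_i), where e^{-y} gives (-1)^k; e^{-y} gives (-1)^k; (1+y)^6 gives the falling factorial (6)_k.
g_1(k) for k = 0…8: 1, -1, 1, -1, 1, -1, 1, -1, 1.
g_2(k) for k = 0…8: 1, -1, 1, -1, 1, -1, 1, -1, 1.
g_3(k) for k = 0…8: 1, 6, 30, 120, 360, 720, 720, 0, 0.
First combine the last two factors: h(k) = Σ_j C(k,j)·g_2(j)·g_3(k−j) for k = 0…8: 1, 5, 19, 47, 37, -151, -185, 1091, -887.
c_8 = Σ_k C(8,k)·g_1(k)·h(8−k) = 1·1·(-887) + 8·(-1)·1091 + 28·1·(-185) + 56·(-1)·(-151) + 70·1·37 + 56·(-1)·47 + 28·1·19 + 8·(-1)·5 + 1·1·1 = −887 − 8728 − 5180 + 8456 + 2590 − 2632 + 532 − 40 + 1 = -5888.

-5888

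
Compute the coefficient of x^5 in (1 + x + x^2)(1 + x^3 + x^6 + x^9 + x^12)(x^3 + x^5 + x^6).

(1 + x + x^2) has coefficients 1,1,1 for degrees 0…2.
(1 + x^3 + x^6 + x^9 + x^12) has coefficients 1,0,0,1,0,0 for degrees 0…5.
Finally multiplying by (x^3 + x^5 + x^6), the product of all factors after the first has coefficients 0,0,0,1,0,1 for degrees 0…5.
[x^5] = 1·1 + 1·0 + 1·1 = 2.

2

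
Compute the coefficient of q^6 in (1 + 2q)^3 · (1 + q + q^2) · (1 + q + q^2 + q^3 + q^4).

73

(1 + 2q)^3 has coefficients 1,6,12,8 for degrees 0…3.
(1 + q + q^2) has coefficients 1,1,1,0,0,0,0 for degrees 0…6.
Finally multiplying by (1 + q + q^2 + q^3 + q^4), the product of all factors after the first has coefficients 1,2,3,3,3,2,1 for degrees 0…6.
[q^6] = 1·1 + 6·2 + 12·3 + 8·3 = 73.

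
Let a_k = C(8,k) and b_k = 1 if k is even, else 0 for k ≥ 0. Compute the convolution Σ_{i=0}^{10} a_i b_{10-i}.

128

This is [x^10] in the product of the two ordinary generating functions.
Σ = 1·1 + 8·0 + 28·1 + 56·0 + 70·1 + 56·0 + 28·1 + 8·0 + 1·1 + 0·0 + 0·1 = 128.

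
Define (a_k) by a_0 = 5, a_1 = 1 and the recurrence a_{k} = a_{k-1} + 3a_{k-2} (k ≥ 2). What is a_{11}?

The ordinary generating function has denominator 1 - t - 3t^2.
Iterating the recurrence: a_0,…,a_{11} = 5, 1, 16, 19, 67, 124, 325, 697, 1672, 3763, 8779, 20068.

20068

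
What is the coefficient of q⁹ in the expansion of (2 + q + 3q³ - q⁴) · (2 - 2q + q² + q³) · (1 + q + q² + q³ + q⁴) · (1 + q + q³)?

(2 + q + 3q³ - q⁴) has coefficients 2,1,0,3,-1 for degrees 0…4.
(2 - 2q + q² + q³) has coefficients 2,-2,1,1,0,0,0,0,0,0 for degrees 0…9.
Multiplying by (1 + q + q² + q³ + q⁴) gives running coefficients 2,0,1,2,2,0,2,1,0,0 for degrees 0…9.
Finally multiplying by (1 + q + q³), the product of all factors after the first has coefficients 2,2,1,5,4,3,4,5,1,2 for degrees 0…9.
[q⁹] = 2·2 + 1·1 + 3·4 − 1·3 = 14.

14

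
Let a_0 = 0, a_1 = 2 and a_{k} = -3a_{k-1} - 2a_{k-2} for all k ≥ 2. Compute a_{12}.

-8190

The ordinary generating function has denominator 1 + 3q + 2q^2.
Iterating the recurrence: a_0,…,a_{12} = 0, 2, -6, 14, -30, 62, -126, 254, -510, 1022, -2046, 4094, -8190.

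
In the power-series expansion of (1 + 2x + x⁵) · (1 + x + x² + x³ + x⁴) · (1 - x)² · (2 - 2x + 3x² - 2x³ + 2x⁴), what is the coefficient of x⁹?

(1 + 2x + x⁵) has coefficients 1,2,0,0,0,1 for degrees 0…5.
(1 + x + x² + x³ + x⁴) has coefficients 1,1,1,1,1,0,0,0,0,0 for degrees 0…9.
Multiplying by (1 - x)² gives running coefficients 1,-1,0,0,0,-1,1,0,0,0 for degrees 0…9.
Finally multiplying by (2 - 2x + 3x² - 2x³ + 2x⁴), the product of all factors after the first has coefficients 2,-4,5,-5,4,-4,4,-5,5,-4 for degrees 0…9.
[x⁹] = 1·(-4) + 2·5 + 1·4 = 10.

10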